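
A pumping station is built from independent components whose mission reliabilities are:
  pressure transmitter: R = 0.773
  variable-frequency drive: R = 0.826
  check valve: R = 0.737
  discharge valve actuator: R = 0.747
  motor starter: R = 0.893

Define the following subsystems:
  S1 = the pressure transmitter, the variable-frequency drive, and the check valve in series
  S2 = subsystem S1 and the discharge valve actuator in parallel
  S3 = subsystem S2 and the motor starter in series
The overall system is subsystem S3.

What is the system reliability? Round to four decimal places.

Series (pressure transmitter, variable-frequency drive, and check valve): 0.773000 × 0.826000 × 0.737000 = 0.470573
Parallel ([0.470573] and discharge valve actuator): 1 − (1 − 0.470573)(1 − 0.747000) = 0.866055
Series ([0.866055] and motor starter): 0.866055 × 0.893000 = 0.7734

0.7734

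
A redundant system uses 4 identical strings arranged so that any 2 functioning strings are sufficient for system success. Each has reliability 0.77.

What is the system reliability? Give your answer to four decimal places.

0.9597

R = Σ_{i=2}^{4} C(4,i) p^i (1−p)^{4−i} with p = 0.77
C(4,2)·0.77^2·0.23^2 = 0.188186
C(4,3)·0.77^3·0.23^1 = 0.420010
C(4,4)·0.77^4·0.23^0 = 0.351530
Sum = 0.9597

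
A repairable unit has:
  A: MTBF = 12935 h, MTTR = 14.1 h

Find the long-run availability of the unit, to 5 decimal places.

A(A) = MTBF/(MTBF+MTTR) = 12935/(12935+14.1) = 0.99891

0.99891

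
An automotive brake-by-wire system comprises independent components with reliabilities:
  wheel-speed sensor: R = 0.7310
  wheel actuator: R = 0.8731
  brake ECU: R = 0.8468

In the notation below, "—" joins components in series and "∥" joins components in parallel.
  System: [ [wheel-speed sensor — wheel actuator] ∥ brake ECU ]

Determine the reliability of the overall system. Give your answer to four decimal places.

Series (wheel-speed sensor and wheel actuator): 0.731000 × 0.873100 = 0.638236
Parallel ([0.638236] and brake ECU): 1 − (1 − 0.638236)(1 − 0.846800) = 0.9446

0.9446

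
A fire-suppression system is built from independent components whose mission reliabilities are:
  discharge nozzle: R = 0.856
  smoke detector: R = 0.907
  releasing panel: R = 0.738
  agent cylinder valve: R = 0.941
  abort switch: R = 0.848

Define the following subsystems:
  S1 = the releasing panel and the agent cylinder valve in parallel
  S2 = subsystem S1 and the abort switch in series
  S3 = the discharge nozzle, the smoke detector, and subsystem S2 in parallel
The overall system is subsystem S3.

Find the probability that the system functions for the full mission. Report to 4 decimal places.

0.9978

Parallel (releasing panel and agent cylinder valve): 1 − (1 − 0.738000)(1 − 0.941000) = 0.984542
Series ([0.984542] and abort switch): 0.984542 × 0.848000 = 0.834892
Parallel (discharge nozzle, smoke detector, and [0.834892]): 1 − (1 − 0.856000)(1 − 0.907000)(1 − 0.834892) = 0.9978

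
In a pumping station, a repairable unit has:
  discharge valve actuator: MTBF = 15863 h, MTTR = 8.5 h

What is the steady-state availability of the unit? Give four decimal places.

A(discharge valve actuator) = MTBF/(MTBF+MTTR) = 15863/(15863+8.5) = 0.9995

0.9995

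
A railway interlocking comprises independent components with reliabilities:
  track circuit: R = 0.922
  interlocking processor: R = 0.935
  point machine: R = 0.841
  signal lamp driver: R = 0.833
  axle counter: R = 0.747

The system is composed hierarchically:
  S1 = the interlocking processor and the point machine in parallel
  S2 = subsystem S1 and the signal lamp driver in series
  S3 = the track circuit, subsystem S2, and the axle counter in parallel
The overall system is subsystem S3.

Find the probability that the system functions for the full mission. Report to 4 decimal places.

0.9965

Parallel (interlocking processor and point machine): 1 − (1 − 0.935000)(1 − 0.841000) = 0.989665
Series ([0.989665] and signal lamp driver): 0.989665 × 0.833000 = 0.824391
Parallel (track circuit, [0.824391], and axle counter): 1 − (1 − 0.922000)(1 − 0.824391)(1 − 0.747000) = 0.9965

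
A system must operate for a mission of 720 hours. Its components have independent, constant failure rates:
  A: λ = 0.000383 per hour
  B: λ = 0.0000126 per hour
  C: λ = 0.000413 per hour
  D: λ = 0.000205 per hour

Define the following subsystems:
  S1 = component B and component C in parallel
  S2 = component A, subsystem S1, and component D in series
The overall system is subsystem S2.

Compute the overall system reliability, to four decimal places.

R(A) = exp(−0.000383 × 720) = 0.758995
R(B) = exp(−0.0000126 × 720) = 0.990969
R(C) = exp(−0.000413 × 720) = 0.742777
R(D) = exp(−0.000205 × 720) = 0.862776
Parallel (B and C): 1 − (1 − 0.990969)(1 − 0.742777) = 0.997677
Series (A, [0.997677], and D): 0.758995 × 0.997677 × 0.862776 = 0.6533

0.6533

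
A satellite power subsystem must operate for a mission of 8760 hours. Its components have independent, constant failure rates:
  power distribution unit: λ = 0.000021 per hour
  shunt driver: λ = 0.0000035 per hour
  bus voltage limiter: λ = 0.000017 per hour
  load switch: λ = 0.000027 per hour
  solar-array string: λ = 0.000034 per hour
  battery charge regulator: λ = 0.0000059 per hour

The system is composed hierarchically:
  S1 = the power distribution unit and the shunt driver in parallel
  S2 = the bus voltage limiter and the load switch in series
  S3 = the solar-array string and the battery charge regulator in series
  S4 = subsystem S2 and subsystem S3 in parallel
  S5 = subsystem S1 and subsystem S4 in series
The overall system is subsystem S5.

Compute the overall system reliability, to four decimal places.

R(power distribution unit) = exp(−0.000021 × 8760) = 0.831969
R(shunt driver) = exp(−0.0000035 × 8760) = 0.969805
R(bus voltage limiter) = exp(−0.000017 × 8760) = 0.861638
R(load switch) = exp(−0.000027 × 8760) = 0.789370
R(solar-array string) = exp(−0.000034 × 8760) = 0.742420
R(battery charge regulator) = exp(−0.0000059 × 8760) = 0.949629
Parallel (power distribution unit and shunt driver): 1 − (1 − 0.831969)(1 − 0.969805) = 0.994926
Series (bus voltage limiter and load switch): 0.861638 × 0.789370 = 0.680151
Series (solar-array string and battery charge regulator): 0.742420 × 0.949629 = 0.705024
Parallel ([0.680151] and [0.705024]): 1 − (1 − 0.680151)(1 − 0.705024) = 0.905652
Series ([0.994926] and [0.905652]): 0.994926 × 0.905652 = 0.9011

0.9011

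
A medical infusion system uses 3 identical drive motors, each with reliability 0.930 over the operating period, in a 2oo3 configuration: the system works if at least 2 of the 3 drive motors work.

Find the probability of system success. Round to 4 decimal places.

R = Σ_{i=2}^{3} C(3,i) p^i (1−p)^{3−i} with p = 0.930
C(3,2)·0.930^2·0.070^1 = 0.181629
C(3,3)·0.930^3·0.070^0 = 0.804357
Sum = 0.9860

0.9860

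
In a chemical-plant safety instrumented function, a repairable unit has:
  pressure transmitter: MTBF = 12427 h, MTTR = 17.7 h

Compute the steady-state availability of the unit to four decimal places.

0.9986

A(pressure transmitter) = MTBF/(MTBF+MTTR) = 12427/(12427+17.7) = 0.9986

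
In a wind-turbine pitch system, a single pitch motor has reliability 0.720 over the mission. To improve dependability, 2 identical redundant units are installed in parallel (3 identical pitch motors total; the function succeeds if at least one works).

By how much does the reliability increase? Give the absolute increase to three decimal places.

0.258

R_before = 0.720
R_after = 1 − (1 − 0.720)^3 = 0.978
ΔR = 0.978 − 0.720 = 0.258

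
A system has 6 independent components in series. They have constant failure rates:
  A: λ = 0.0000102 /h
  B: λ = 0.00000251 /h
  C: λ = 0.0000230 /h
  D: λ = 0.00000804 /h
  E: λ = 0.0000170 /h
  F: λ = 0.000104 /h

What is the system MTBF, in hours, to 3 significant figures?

6070

Series of exponential components: λ_sys = Σ λ_i
λ_sys = 0.0000102 + 0.00000251 + 0.0000230 + 0.00000804 + 0.0000170 + 0.000104 = 1.6475e-04 /h
MTBF = 1 / λ_sys = 6070 h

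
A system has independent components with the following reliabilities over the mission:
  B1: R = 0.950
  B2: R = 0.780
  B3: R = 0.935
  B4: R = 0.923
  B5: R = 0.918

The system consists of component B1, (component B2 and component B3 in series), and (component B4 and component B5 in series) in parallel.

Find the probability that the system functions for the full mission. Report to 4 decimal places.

Series (B2 and B3): 0.780000 × 0.935000 = 0.729300
Series (B4 and B5): 0.923000 × 0.918000 = 0.847314
Parallel (B1, [0.729300], and [0.847314]): 1 − (1 − 0.950000)(1 − 0.729300)(1 − 0.847314) = 0.9979

0.9979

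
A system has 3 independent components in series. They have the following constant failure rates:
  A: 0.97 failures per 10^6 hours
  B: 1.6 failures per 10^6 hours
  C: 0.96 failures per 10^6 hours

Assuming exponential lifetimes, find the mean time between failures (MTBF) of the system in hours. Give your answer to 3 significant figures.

Series of exponential components: λ_sys = Σ λ_i
λ_sys = 0.00000097 + 0.0000016 + 0.00000096 = 3.5300e-06 /h
MTBF = 1 / λ_sys = 283000 h

283000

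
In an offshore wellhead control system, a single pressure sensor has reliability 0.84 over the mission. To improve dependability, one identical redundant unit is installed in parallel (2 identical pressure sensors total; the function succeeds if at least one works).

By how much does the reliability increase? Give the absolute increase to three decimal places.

R_before = 0.84
R_after = 1 − (1 − 0.84)^2 = 0.974
ΔR = 0.974 − 0.84 = 0.134

0.134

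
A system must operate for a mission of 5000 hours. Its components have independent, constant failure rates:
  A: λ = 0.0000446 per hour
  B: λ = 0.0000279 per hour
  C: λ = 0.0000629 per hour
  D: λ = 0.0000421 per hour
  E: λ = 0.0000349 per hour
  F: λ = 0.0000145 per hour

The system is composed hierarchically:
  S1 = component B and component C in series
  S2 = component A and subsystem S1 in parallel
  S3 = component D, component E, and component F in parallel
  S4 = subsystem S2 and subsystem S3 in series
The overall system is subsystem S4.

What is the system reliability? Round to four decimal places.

0.9251

R(A) = exp(−0.0000446 × 5000) = 0.800115
R(B) = exp(−0.0000279 × 5000) = 0.869793
R(C) = exp(−0.0000629 × 5000) = 0.730154
R(D) = exp(−0.0000421 × 5000) = 0.810179
R(E) = exp(−0.0000349 × 5000) = 0.839877
R(F) = exp(−0.0000145 × 5000) = 0.930066
Series (B and C): 0.869793 × 0.730154 = 0.635083
Parallel (A and [0.635083]): 1 − (1 − 0.800115)(1 − 0.635083) = 0.927059
Parallel (D, E, and F): 1 − (1 − 0.810179)(1 − 0.839877)(1 − 0.930066) = 0.997874
Series ([0.927059] and [0.997874]): 0.927059 × 0.997874 = 0.9251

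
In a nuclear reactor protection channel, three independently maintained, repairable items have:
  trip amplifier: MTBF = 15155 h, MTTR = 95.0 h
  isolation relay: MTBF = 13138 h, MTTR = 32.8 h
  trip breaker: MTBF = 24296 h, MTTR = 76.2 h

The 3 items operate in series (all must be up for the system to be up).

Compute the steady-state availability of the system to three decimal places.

0.988

A(trip amplifier) = MTBF/(MTBF+MTTR) = 15155/(15155+95.0) = 0.993770
A(isolation relay) = MTBF/(MTBF+MTTR) = 13138/(13138+32.8) = 0.997510
A(trip breaker) = MTBF/(MTBF+MTTR) = 24296/(24296+76.2) = 0.996873
Series availability: 0.993770 × 0.997510 × 0.996873 = 0.988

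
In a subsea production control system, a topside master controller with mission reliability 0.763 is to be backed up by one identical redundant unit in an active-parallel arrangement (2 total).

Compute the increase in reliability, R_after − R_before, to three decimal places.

0.181

R_before = 0.763
R_after = 1 − (1 − 0.763)^2 = 0.944
ΔR = 0.944 − 0.763 = 0.181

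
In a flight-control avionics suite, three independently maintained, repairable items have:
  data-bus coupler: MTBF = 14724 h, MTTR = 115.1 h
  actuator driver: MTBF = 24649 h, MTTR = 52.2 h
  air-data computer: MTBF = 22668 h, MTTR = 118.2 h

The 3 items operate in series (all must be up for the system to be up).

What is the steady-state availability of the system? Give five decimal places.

A(data-bus coupler) = MTBF/(MTBF+MTTR) = 14724/(14724+115.1) = 0.992243
A(actuator driver) = MTBF/(MTBF+MTTR) = 24649/(24649+52.2) = 0.997887
A(air-data computer) = MTBF/(MTBF+MTTR) = 22668/(22668+118.2) = 0.994813
Series availability: 0.992243 × 0.997887 × 0.994813 = 0.98501

0.98501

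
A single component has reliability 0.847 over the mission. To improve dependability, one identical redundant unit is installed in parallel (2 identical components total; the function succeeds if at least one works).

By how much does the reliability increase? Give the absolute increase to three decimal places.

R_before = 0.847
R_after = 1 − (1 − 0.847)^2 = 0.977
ΔR = 0.977 − 0.847 = 0.130

0.130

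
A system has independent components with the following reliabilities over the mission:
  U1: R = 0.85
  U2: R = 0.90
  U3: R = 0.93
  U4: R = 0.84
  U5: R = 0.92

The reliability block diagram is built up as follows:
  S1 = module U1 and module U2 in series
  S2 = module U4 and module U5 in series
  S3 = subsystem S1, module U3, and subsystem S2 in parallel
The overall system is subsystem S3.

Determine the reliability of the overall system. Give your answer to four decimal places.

Series (U1 and U2): 0.850000 × 0.900000 = 0.765000
Series (U4 and U5): 0.840000 × 0.920000 = 0.772800
Parallel ([0.765000], U3, and [0.772800]): 1 − (1 − 0.765000)(1 − 0.930000)(1 − 0.772800) = 0.9963

0.9963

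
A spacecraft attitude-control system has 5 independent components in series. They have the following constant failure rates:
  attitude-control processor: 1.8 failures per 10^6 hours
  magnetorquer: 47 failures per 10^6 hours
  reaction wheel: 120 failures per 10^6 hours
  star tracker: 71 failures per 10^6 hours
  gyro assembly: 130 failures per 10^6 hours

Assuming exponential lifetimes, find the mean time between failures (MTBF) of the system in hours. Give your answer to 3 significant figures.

Series of exponential components: λ_sys = Σ λ_i
λ_sys = 0.0000018 + 0.000047 + 0.00012 + 0.000071 + 0.00013 = 3.6980e-04 /h
MTBF = 1 / λ_sys = 2700 h

2700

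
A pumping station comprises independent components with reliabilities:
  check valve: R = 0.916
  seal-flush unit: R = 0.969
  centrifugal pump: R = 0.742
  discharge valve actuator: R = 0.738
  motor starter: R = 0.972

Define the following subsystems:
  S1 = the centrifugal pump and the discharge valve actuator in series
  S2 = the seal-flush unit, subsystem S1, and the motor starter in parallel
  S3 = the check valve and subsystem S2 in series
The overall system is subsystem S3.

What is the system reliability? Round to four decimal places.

0.9156

Series (centrifugal pump and discharge valve actuator): 0.742000 × 0.738000 = 0.547596
Parallel (seal-flush unit, [0.547596], and motor starter): 1 − (1 − 0.969000)(1 − 0.547596)(1 − 0.972000) = 0.999607
Series (check valve and [0.999607]): 0.916000 × 0.999607 = 0.9156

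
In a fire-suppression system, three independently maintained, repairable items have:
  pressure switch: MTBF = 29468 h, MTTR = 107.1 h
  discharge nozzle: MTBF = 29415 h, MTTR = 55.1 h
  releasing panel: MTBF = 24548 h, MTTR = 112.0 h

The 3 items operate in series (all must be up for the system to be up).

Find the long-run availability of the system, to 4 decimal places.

A(pressure switch) = MTBF/(MTBF+MTTR) = 29468/(29468+107.1) = 0.996379
A(discharge nozzle) = MTBF/(MTBF+MTTR) = 29415/(29415+55.1) = 0.998130
A(releasing panel) = MTBF/(MTBF+MTTR) = 24548/(24548+112.0) = 0.995458
Series availability: 0.996379 × 0.998130 × 0.995458 = 0.9900

0.9900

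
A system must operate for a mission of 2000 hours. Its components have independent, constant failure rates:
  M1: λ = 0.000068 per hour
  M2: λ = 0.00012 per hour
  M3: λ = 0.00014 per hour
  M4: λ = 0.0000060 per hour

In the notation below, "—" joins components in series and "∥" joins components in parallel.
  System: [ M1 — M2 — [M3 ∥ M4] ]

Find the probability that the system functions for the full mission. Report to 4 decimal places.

0.6846

R(M1) = exp(−0.000068 × 2000) = 0.872843
R(M2) = exp(−0.00012 × 2000) = 0.786628
R(M3) = exp(−0.00014 × 2000) = 0.755784
R(M4) = exp(−0.0000060 × 2000) = 0.988072
Parallel (M3 and M4): 1 − (1 − 0.755784)(1 − 0.988072) = 0.997087
Series (M1, M2, and [0.997087]): 0.872843 × 0.786628 × 0.997087 = 0.6846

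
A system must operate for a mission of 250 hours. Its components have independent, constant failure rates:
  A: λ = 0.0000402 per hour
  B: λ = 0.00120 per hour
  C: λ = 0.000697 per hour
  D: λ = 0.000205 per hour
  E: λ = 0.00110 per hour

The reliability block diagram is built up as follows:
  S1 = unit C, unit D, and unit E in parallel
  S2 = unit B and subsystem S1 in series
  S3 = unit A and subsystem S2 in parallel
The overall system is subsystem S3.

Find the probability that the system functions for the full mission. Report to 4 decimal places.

0.9974

R(A) = exp(−0.0000402 × 250) = 0.990000
R(B) = exp(−0.00120 × 250) = 0.740818
R(C) = exp(−0.000697 × 250) = 0.840087
R(D) = exp(−0.000205 × 250) = 0.950041
R(E) = exp(−0.00110 × 250) = 0.759572
Parallel (C, D, and E): 1 − (1 − 0.840087)(1 − 0.950041)(1 − 0.759572) = 0.998079
Series (B and [0.998079]): 0.740818 × 0.998079 = 0.739395
Parallel (A and [0.739395]): 1 − (1 − 0.990000)(1 − 0.739395) = 0.9974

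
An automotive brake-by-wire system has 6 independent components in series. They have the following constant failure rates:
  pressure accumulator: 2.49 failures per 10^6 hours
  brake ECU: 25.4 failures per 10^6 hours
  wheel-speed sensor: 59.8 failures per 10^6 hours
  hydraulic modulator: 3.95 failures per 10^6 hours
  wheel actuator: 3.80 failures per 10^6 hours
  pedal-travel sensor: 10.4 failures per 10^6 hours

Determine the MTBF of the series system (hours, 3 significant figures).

9450

Series of exponential components: λ_sys = Σ λ_i
λ_sys = 0.00000249 + 0.0000254 + 0.0000598 + 0.00000395 + 0.00000380 + 0.0000104 = 1.0584e-04 /h
MTBF = 1 / λ_sys = 9450 h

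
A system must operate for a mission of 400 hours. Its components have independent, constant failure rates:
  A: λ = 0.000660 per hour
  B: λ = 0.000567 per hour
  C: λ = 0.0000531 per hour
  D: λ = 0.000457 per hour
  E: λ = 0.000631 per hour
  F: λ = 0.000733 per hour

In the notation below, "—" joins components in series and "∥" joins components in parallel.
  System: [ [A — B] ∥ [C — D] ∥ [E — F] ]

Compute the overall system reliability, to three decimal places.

R(A) = exp(−0.000660 × 400) = 0.76797
R(B) = exp(−0.000567 × 400) = 0.79708
R(C) = exp(−0.0000531 × 400) = 0.97898
R(D) = exp(−0.000457 × 400) = 0.83293
R(E) = exp(−0.000631 × 400) = 0.77693
R(F) = exp(−0.000733 × 400) = 0.74587
Series (A and B): 0.76797 × 0.79708 = 0.61213
Series (C and D): 0.97898 × 0.83293 = 0.81542
Series (E and F): 0.77693 × 0.74587 = 0.57949
Parallel ([0.61213], [0.81542], and [0.57949]): 1 − (1 − 0.61213)(1 − 0.81542)(1 − 0.57949) = 0.970

0.970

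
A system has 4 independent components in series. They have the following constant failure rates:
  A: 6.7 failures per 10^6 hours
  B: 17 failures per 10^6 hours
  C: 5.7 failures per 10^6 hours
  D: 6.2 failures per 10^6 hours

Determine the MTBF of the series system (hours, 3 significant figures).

Series of exponential components: λ_sys = Σ λ_i
λ_sys = 0.0000067 + 0.000017 + 0.0000057 + 0.0000062 = 3.5600e-05 /h
MTBF = 1 / λ_sys = 28100 h

28100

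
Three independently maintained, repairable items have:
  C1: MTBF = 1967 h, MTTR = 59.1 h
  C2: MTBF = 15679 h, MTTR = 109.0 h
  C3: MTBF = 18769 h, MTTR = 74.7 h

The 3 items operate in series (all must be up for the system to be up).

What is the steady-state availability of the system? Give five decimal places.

0.96031

A(C1) = MTBF/(MTBF+MTTR) = 1967/(1967+59.1) = 0.970831
A(C2) = MTBF/(MTBF+MTTR) = 15679/(15679+109.0) = 0.993096
A(C3) = MTBF/(MTBF+MTTR) = 18769/(18769+74.7) = 0.996036
Series availability: 0.970831 × 0.993096 × 0.996036 = 0.96031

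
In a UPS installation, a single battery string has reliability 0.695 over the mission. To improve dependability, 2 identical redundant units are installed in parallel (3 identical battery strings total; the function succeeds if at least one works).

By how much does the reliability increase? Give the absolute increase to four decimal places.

R_before = 0.695
R_after = 1 − (1 − 0.695)^3 = 0.9716
ΔR = 0.9716 − 0.695 = 0.2766

0.2766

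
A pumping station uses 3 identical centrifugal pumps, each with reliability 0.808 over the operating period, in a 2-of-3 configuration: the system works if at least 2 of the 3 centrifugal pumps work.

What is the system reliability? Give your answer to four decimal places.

R = Σ_{i=2}^{3} C(3,i) p^i (1−p)^{3−i} with p = 0.808
C(3,2)·0.808^2·0.192^1 = 0.376050
C(3,3)·0.808^3·0.192^0 = 0.527514
Sum = 0.9036

0.9036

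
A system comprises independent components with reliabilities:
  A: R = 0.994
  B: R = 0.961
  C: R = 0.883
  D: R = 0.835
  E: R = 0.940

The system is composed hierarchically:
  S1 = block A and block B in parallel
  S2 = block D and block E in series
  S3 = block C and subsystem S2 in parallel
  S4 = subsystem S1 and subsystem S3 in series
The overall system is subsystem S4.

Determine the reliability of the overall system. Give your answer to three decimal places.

Parallel (A and B): 1 − (1 − 0.99400)(1 − 0.96100) = 0.99977
Series (D and E): 0.83500 × 0.94000 = 0.78490
Parallel (C and [0.78490]): 1 − (1 − 0.88300)(1 − 0.78490) = 0.97483
Series ([0.99977] and [0.97483]): 0.99977 × 0.97483 = 0.975

0.975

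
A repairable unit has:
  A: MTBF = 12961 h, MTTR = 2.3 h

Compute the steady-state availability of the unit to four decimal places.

A(A) = MTBF/(MTBF+MTTR) = 12961/(12961+2.3) = 0.9998

0.9998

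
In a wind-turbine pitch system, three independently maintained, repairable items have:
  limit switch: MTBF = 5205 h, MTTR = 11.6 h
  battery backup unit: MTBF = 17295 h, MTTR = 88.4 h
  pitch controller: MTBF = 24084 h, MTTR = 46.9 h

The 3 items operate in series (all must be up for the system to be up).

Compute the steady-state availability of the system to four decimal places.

A(limit switch) = MTBF/(MTBF+MTTR) = 5205/(5205+11.6) = 0.997776
A(battery backup unit) = MTBF/(MTBF+MTTR) = 17295/(17295+88.4) = 0.994915
A(pitch controller) = MTBF/(MTBF+MTTR) = 24084/(24084+46.9) = 0.998056
Series availability: 0.997776 × 0.994915 × 0.998056 = 0.9908

0.9908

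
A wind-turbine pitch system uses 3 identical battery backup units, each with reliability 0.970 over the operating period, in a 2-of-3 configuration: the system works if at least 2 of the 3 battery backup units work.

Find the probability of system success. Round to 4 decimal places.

R = Σ_{i=2}^{3} C(3,i) p^i (1−p)^{3−i} with p = 0.970
C(3,2)·0.970^2·0.030^1 = 0.084681
C(3,3)·0.970^3·0.030^0 = 0.912673
Sum = 0.9974

0.9974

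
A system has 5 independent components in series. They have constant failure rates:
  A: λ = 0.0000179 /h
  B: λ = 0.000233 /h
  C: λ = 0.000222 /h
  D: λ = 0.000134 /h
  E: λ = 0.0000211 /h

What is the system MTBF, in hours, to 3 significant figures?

1590

Series of exponential components: λ_sys = Σ λ_i
λ_sys = 0.0000179 + 0.000233 + 0.000222 + 0.000134 + 0.0000211 = 6.2800e-04 /h
MTBF = 1 / λ_sys = 1590 h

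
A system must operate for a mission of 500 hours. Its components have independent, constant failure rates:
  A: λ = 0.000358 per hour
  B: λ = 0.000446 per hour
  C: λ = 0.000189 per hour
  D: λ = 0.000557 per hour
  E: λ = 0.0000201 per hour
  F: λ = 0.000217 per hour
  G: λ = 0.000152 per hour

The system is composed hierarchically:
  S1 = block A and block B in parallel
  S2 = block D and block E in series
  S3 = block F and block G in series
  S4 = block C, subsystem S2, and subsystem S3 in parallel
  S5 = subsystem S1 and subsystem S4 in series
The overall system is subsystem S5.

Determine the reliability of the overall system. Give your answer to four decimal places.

0.9636

R(A) = exp(−0.000358 × 500) = 0.836106
R(B) = exp(−0.000446 × 500) = 0.800115
R(C) = exp(−0.000189 × 500) = 0.909828
R(D) = exp(−0.000557 × 500) = 0.756918
R(E) = exp(−0.0000201 × 500) = 0.990000
R(F) = exp(−0.000217 × 500) = 0.897179
R(G) = exp(−0.000152 × 500) = 0.926816
Parallel (A and B): 1 − (1 − 0.836106)(1 − 0.800115) = 0.967240
Series (D and E): 0.756918 × 0.990000 = 0.749349
Series (F and G): 0.897179 × 0.926816 = 0.831520
Parallel (C, [0.749349], and [0.831520]): 1 − (1 − 0.909828)(1 − 0.749349)(1 − 0.831520) = 0.996192
Series ([0.967240] and [0.996192]): 0.967240 × 0.996192 = 0.9636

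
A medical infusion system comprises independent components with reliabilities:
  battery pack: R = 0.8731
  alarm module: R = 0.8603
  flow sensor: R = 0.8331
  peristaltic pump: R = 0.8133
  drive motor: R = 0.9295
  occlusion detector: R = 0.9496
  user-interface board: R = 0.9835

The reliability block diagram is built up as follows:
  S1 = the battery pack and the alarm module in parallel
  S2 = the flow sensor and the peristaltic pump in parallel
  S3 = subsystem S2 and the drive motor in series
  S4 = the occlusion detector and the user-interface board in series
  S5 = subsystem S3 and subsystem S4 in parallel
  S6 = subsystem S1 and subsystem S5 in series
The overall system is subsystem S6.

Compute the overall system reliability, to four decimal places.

0.9758

Parallel (battery pack and alarm module): 1 − (1 − 0.873100)(1 − 0.860300) = 0.982272
Parallel (flow sensor and peristaltic pump): 1 − (1 − 0.833100)(1 − 0.813300) = 0.968840
Series ([0.968840] and drive motor): 0.968840 × 0.929500 = 0.900537
Series (occlusion detector and user-interface board): 0.949600 × 0.983500 = 0.933932
Parallel ([0.900537] and [0.933932]): 1 − (1 − 0.900537)(1 − 0.933932) = 0.993429
Series ([0.982272] and [0.993429]): 0.982272 × 0.993429 = 0.9758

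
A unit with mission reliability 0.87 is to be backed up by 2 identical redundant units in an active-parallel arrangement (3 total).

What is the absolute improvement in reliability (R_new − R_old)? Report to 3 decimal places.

0.128

R_before = 0.87
R_after = 1 − (1 − 0.87)^3 = 0.998
ΔR = 0.998 − 0.87 = 0.128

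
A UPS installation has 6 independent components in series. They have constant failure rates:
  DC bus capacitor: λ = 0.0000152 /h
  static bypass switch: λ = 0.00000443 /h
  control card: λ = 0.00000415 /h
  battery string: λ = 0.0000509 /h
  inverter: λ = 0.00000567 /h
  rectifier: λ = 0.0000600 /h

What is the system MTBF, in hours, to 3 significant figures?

7130

Series of exponential components: λ_sys = Σ λ_i
λ_sys = 0.0000152 + 0.00000443 + 0.00000415 + 0.0000509 + 0.00000567 + 0.0000600 = 1.4035e-04 /h
MTBF = 1 / λ_sys = 7130 h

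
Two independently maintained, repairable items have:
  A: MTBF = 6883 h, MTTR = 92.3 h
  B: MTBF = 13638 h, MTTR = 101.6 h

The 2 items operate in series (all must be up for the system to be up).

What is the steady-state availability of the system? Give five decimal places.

0.97947

A(A) = MTBF/(MTBF+MTTR) = 6883/(6883+92.3) = 0.986768
A(B) = MTBF/(MTBF+MTTR) = 13638/(13638+101.6) = 0.992605
Series availability: 0.986768 × 0.992605 = 0.97947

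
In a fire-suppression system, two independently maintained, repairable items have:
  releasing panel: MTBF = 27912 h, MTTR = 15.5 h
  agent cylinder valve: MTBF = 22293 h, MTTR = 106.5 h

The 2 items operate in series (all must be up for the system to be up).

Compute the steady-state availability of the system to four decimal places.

A(releasing panel) = MTBF/(MTBF+MTTR) = 27912/(27912+15.5) = 0.999445
A(agent cylinder valve) = MTBF/(MTBF+MTTR) = 22293/(22293+106.5) = 0.995245
Series availability: 0.999445 × 0.995245 = 0.9947

0.9947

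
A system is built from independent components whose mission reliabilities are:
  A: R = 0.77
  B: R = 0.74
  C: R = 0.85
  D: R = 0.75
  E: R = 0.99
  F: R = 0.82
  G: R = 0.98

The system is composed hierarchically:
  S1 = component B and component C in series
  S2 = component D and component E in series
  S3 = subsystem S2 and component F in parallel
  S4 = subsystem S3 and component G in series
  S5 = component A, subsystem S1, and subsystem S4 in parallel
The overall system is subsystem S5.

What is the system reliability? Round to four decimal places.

Series (B and C): 0.740000 × 0.850000 = 0.629000
Series (D and E): 0.750000 × 0.990000 = 0.742500
Parallel ([0.742500] and F): 1 − (1 − 0.742500)(1 − 0.820000) = 0.953650
Series ([0.953650] and G): 0.953650 × 0.980000 = 0.934577
Parallel (A, [0.629000], and [0.934577]): 1 − (1 − 0.770000)(1 − 0.629000)(1 − 0.934577) = 0.9944

0.9944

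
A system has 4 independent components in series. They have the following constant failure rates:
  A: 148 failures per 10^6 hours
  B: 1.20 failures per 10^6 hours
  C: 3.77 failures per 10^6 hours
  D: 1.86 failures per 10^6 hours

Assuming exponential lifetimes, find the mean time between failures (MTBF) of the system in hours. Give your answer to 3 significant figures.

Series of exponential components: λ_sys = Σ λ_i
λ_sys = 0.000148 + 0.00000120 + 0.00000377 + 0.00000186 = 1.5483e-04 /h
MTBF = 1 / λ_sys = 6460 h

6460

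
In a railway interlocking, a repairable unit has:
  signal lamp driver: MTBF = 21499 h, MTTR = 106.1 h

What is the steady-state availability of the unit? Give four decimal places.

A(signal lamp driver) = MTBF/(MTBF+MTTR) = 21499/(21499+106.1) = 0.9951

0.9951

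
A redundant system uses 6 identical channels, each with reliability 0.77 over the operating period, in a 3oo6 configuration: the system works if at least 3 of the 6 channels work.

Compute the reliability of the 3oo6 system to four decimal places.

R = Σ_{i=3}^{6} C(6,i) p^i (1−p)^{6−i} with p = 0.77
C(6,3)·0.77^3·0.23^3 = 0.111093
C(6,4)·0.77^4·0.23^2 = 0.278939
C(6,5)·0.77^5·0.23^1 = 0.373536
C(6,6)·0.77^6·0.23^0 = 0.208422
Sum = 0.9720

0.9720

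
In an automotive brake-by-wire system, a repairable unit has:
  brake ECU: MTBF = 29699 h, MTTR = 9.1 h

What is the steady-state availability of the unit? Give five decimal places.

0.99969

A(brake ECU) = MTBF/(MTBF+MTTR) = 29699/(29699+9.1) = 0.99969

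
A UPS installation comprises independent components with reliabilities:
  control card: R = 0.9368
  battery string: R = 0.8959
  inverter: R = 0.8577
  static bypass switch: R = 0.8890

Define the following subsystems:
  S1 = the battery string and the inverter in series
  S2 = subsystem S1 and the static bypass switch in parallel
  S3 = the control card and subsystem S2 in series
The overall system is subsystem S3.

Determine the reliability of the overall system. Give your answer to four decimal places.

0.9127

Series (battery string and inverter): 0.895900 × 0.857700 = 0.768413
Parallel ([0.768413] and static bypass switch): 1 − (1 − 0.768413)(1 − 0.889000) = 0.974294
Series (control card and [0.974294]): 0.936800 × 0.974294 = 0.9127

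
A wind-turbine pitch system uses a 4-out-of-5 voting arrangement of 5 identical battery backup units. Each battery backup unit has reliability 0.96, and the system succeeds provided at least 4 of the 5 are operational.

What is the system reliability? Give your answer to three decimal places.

R = Σ_{i=4}^{5} C(5,i) p^i (1−p)^{5−i} with p = 0.96
C(5,4)·0.96^4·0.04^1 = 0.16987
C(5,5)·0.96^5·0.04^0 = 0.81537
Sum = 0.985

0.985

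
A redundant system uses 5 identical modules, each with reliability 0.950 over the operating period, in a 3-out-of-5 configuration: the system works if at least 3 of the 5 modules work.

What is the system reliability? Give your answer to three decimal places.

R = Σ_{i=3}^{5} C(5,i) p^i (1−p)^{5−i} with p = 0.950
C(5,3)·0.950^3·0.050^2 = 0.02143
C(5,4)·0.950^4·0.050^1 = 0.20363
C(5,5)·0.950^5·0.050^0 = 0.77378
Sum = 0.999

0.999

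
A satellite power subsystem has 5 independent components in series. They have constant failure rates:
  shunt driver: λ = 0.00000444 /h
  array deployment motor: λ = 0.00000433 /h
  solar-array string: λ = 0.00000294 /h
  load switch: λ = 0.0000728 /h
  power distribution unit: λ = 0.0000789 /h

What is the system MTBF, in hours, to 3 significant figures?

Series of exponential components: λ_sys = Σ λ_i
λ_sys = 0.00000444 + 0.00000433 + 0.00000294 + 0.0000728 + 0.0000789 = 1.6341e-04 /h
MTBF = 1 / λ_sys = 6120 h

6120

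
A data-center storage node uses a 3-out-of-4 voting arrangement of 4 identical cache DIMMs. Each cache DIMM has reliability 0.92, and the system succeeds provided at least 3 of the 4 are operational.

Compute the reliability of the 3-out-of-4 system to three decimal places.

R = Σ_{i=3}^{4} C(4,i) p^i (1−p)^{4−i} with p = 0.92
C(4,3)·0.92^3·0.08^1 = 0.24918
C(4,4)·0.92^4·0.08^0 = 0.71639
Sum = 0.966

0.966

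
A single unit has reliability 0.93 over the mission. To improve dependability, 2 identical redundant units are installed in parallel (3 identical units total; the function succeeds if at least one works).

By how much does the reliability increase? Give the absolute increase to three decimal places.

R_before = 0.93
R_after = 1 − (1 − 0.93)^3 = 1.000
ΔR = 1.000 − 0.93 = 0.070

0.070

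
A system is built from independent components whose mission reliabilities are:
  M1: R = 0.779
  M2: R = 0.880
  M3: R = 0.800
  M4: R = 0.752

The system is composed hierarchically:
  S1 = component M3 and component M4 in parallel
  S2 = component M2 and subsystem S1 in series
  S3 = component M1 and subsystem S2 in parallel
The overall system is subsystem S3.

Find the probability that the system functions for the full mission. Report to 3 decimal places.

0.964

Parallel (M3 and M4): 1 − (1 − 0.80000)(1 − 0.75200) = 0.95040
Series (M2 and [0.95040]): 0.88000 × 0.95040 = 0.83635
Parallel (M1 and [0.83635]): 1 − (1 − 0.77900)(1 − 0.83635) = 0.964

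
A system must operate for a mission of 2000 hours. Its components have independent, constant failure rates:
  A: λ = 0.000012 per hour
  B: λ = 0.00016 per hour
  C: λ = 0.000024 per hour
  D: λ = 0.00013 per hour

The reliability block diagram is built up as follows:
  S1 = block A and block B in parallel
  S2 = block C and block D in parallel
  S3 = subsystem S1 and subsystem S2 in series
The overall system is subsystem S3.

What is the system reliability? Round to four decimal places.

R(A) = exp(−0.000012 × 2000) = 0.976286
R(B) = exp(−0.00016 × 2000) = 0.726149
R(C) = exp(−0.000024 × 2000) = 0.953134
R(D) = exp(−0.00013 × 2000) = 0.771052
Parallel (A and B): 1 − (1 − 0.976286)(1 − 0.726149) = 0.993506
Parallel (C and D): 1 − (1 − 0.953134)(1 − 0.771052) = 0.989270
Series ([0.993506] and [0.989270]): 0.993506 × 0.989270 = 0.9828

0.9828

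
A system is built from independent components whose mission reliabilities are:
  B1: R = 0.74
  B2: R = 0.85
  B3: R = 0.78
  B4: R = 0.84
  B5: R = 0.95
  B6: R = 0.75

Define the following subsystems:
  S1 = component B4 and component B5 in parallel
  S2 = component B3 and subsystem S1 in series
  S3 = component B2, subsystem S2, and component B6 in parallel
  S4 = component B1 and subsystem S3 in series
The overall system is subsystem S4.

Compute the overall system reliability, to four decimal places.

0.7337

Parallel (B4 and B5): 1 − (1 − 0.840000)(1 − 0.950000) = 0.992000
Series (B3 and [0.992000]): 0.780000 × 0.992000 = 0.773760
Parallel (B2, [0.773760], and B6): 1 − (1 − 0.850000)(1 − 0.773760)(1 − 0.750000) = 0.991516
Series (B1 and [0.991516]): 0.740000 × 0.991516 = 0.7337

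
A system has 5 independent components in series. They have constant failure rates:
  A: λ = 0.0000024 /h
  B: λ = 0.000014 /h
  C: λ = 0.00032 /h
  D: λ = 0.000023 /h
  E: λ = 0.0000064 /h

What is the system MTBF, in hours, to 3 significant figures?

Series of exponential components: λ_sys = Σ λ_i
λ_sys = 0.0000024 + 0.000014 + 0.00032 + 0.000023 + 0.0000064 = 3.6580e-04 /h
MTBF = 1 / λ_sys = 2730 h

2730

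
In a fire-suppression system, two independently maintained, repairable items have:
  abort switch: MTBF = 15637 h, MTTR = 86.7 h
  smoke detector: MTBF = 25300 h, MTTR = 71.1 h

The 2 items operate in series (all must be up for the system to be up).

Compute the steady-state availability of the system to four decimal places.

A(abort switch) = MTBF/(MTBF+MTTR) = 15637/(15637+86.7) = 0.994486
A(smoke detector) = MTBF/(MTBF+MTTR) = 25300/(25300+71.1) = 0.997198
Series availability: 0.994486 × 0.997198 = 0.9917

0.9917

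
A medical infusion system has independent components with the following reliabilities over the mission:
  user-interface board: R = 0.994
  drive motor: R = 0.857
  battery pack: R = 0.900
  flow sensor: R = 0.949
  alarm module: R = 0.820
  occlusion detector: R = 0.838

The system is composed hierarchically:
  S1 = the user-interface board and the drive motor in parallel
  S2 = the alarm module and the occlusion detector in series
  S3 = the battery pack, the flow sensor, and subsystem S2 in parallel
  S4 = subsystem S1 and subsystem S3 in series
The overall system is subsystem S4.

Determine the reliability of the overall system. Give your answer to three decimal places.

0.998

Parallel (user-interface board and drive motor): 1 − (1 − 0.99400)(1 − 0.85700) = 0.99914
Series (alarm module and occlusion detector): 0.82000 × 0.83800 = 0.68716
Parallel (battery pack, flow sensor, and [0.68716]): 1 − (1 − 0.90000)(1 − 0.94900)(1 − 0.68716) = 0.99840
Series ([0.99914] and [0.99840]): 0.99914 × 0.99840 = 0.998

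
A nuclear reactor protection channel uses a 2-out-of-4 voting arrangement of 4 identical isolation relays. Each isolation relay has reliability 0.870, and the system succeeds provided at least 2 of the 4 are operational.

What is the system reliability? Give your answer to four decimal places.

R = Σ_{i=2}^{4} C(4,i) p^i (1−p)^{4−i} with p = 0.870
C(4,2)·0.870^2·0.130^2 = 0.076750
C(4,3)·0.870^3·0.130^1 = 0.342422
C(4,4)·0.870^4·0.130^0 = 0.572898
Sum = 0.9921

0.9921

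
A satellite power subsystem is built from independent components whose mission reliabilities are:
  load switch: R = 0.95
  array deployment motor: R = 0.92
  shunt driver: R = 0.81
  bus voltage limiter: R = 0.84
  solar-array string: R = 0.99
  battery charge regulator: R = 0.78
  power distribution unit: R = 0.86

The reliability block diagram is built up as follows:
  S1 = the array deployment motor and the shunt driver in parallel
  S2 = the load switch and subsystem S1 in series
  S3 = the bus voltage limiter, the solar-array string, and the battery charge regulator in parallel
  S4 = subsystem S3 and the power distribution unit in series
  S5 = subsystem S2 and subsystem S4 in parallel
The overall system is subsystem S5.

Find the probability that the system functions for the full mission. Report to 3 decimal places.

Parallel (array deployment motor and shunt driver): 1 − (1 − 0.92000)(1 − 0.81000) = 0.98480
Series (load switch and [0.98480]): 0.95000 × 0.98480 = 0.93556
Parallel (bus voltage limiter, solar-array string, and battery charge regulator): 1 − (1 − 0.84000)(1 − 0.99000)(1 − 0.78000) = 0.99965
Series ([0.99965] and power distribution unit): 0.99965 × 0.86000 = 0.85970
Parallel ([0.93556] and [0.85970]): 1 − (1 − 0.93556)(1 − 0.85970) = 0.991

0.991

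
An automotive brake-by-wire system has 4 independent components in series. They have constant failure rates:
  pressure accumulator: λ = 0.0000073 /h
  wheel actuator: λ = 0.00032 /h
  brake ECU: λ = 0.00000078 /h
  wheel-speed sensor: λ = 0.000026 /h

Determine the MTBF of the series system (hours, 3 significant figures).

Series of exponential components: λ_sys = Σ λ_i
λ_sys = 0.0000073 + 0.00032 + 0.00000078 + 0.000026 = 3.5408e-04 /h
MTBF = 1 / λ_sys = 2820 h

2820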